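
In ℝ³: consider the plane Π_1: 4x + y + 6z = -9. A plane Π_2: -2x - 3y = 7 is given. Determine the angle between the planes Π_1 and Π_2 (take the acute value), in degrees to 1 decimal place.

65.2

cos θ = |n₁·n₂| / (|n₁||n₂|) = |-11| / (√53 · √13).
θ = arccos(0.41907) ≈ 65.2°.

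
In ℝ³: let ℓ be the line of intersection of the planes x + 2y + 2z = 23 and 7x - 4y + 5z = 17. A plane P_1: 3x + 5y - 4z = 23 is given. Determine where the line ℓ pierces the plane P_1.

Direction of ℓ: (1, 2, 2) × (7, -4, 5) = (18, 9, -18).
A point on ℓ: solving the two plane equations with x = 7 gives (7, 8, 0).
Substitute r = (7, 8, 0) + t(18, 9, -18) into the plane: 61 + 171t = 23, so t = -2/9.
Intersection: (7, 8, 0) + (-2/9)·(18, 9, -18) = (3, 6, 4).

(3, 6, 4)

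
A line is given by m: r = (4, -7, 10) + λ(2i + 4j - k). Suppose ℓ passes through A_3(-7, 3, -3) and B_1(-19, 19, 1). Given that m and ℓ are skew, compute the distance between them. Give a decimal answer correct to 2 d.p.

A direction vector for ℓ is B_1 − A_3 = (-12, 16, 4).
Common perpendicular direction n = (2, 4, -1) × (-12, 16, 4) = (32, 4, 80).
With w = (-7, 3, -3) − (4, -7, 10) = (-11, 10, -13), w · n = -1352.
Distance = |w · n| / |n| = |-1352| / √7440 ≈ 15.67.

15.67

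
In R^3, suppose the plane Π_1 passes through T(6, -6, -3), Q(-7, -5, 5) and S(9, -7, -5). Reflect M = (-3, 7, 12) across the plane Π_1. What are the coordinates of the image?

TQ = (-13, 1, 8), TS = (3, -1, -2); a normal to Π_1 is TQ × TS = (6, -2, 10).
Using T: Π_1 has equation 6x - 2y + 10z = 18.
λ = (n·M − d)/|n|² = (88 − 18)/140 = 1/2.
Reflection = M − 2λn = (-3, 7, 12) − 1·(6, -2, 10) = (-9, 9, 2).

(-9, 9, 2)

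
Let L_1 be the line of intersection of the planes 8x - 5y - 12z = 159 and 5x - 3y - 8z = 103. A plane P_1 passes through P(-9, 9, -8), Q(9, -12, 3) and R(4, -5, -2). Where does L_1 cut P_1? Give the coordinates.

(6, -3, -8)

Direction of L_1: (8, -5, -12) × (5, -3, -8) = (4, 4, 1).
A point on L_1: solving the two plane equations with x = 22 gives (22, 13, -4).
PQ = (18, -21, 11), PR = (13, -14, 6); a normal to P_1 is PQ × PR = (28, 35, 21).
Using P: P_1 has equation 28x + 35y + 21z = -105.
Substitute r = (22, 13, -4) + t(4, 4, 1) into the plane: 987 + 273t = -105, so t = -4.
Intersection: (22, 13, -4) + (-4)·(4, 4, 1) = (6, -3, -8).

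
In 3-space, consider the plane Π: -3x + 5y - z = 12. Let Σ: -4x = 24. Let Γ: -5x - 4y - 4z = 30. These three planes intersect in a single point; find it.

Solving the 3×3 linear system -3x + 5y - z = 12, -4x = 24, -5x - 4y - 4z = 30 (e.g. by elimination or Cramer's rule, determinant = -96) gives (-6, -1, 1).

(-6, -1, 1)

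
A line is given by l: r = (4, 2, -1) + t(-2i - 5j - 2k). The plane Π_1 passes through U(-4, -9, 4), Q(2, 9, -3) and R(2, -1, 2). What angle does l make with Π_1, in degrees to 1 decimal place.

UQ = (6, 18, -7), UR = (6, 8, -2); a normal to Π_1 is UQ × UR = (20, -30, -60).
Using U: Π_1 has equation 20x - 30y - 60z = -50.
sin θ = |n·v| / (|n||v|) = |230| / (√4900 · √33) = 0.57197.
θ ≈ 34.9°.

34.9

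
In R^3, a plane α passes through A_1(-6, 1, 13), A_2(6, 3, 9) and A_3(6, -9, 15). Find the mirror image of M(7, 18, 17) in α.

(1, 6, -7)

A_1A_2 = (12, 2, -4), A_1A_3 = (12, -10, 2); a normal to α is A_1A_2 × A_1A_3 = (-36, -72, -144).
Using A_1: α has equation -36x - 72y - 144z = -1728.
λ = (n·M − d)/|n|² = (-3996 − (-1728))/27216 = -1/12.
Reflection = M − 2λn = (7, 18, 17) − (-1/6)·(-36, -72, -144) = (1, 6, -7).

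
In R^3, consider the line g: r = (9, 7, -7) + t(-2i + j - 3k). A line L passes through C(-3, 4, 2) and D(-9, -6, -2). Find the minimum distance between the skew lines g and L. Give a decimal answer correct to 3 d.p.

A direction vector for L is D − C = (-6, -10, -4).
Common perpendicular direction n = (-2, 1, -3) × (-6, -10, -4) = (-34, 10, 26).
With w = (-3, 4, 2) − (9, 7, -7) = (-12, -3, 9), w · n = 612.
Distance = |w · n| / |n| = |612| / √1932 ≈ 13.923.

13.923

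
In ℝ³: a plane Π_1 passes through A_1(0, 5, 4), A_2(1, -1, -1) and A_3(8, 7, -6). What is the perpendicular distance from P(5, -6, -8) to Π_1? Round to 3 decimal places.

A_1A_2 = (1, -6, -5), A_1A_3 = (8, 2, -10); a normal to Π_1 is A_1A_2 × A_1A_3 = (70, -30, 50).
Using A_1: Π_1 has equation 70x - 30y + 50z = 50.
n·P − d = (70)·(5) + (-30)·(-6) + (50)·(-8) − 50 = 80; |n| = √8300.
Distance = |80| / √8300 = 80/√8300 ≈ 0.878.

0.878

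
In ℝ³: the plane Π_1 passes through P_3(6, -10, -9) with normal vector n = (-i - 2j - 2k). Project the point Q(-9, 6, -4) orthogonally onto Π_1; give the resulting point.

Π_1: n·r = n·P_3 gives -x - 2y - 2z = 32.
Foot = Q − λn with λ = (n·Q − d)/|n|² = (5 − 32)/9 = -3.
Foot = (-9, 6, -4) − (-3)·(-1, -2, -2) = (-12, 0, -10).

(-12, 0, -10)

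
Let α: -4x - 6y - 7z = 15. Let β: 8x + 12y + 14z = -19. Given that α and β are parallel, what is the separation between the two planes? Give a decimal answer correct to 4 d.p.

Rescale β by 1/(-2): -4x - 6y - 7z = 19/2. Then distance = |15 − (19/2)| / √101 ≈ 0.5473.

0.5473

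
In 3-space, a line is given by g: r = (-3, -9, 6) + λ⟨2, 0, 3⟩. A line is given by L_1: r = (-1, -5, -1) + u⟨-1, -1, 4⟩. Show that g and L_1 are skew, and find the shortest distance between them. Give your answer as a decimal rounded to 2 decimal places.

Common perpendicular direction n = (2, 0, 3) × (-1, -1, 4) = (3, -11, -2).
With w = (-1, -5, -1) − (-3, -9, 6) = (2, 4, -7), w · n = -24.
Since n ≠ 0 the lines are not parallel, and w · n = -24 ≠ 0 so they do not intersect; hence they are skew.
Distance = |w · n| / |n| = |-24| / √134 ≈ 2.07.

2.07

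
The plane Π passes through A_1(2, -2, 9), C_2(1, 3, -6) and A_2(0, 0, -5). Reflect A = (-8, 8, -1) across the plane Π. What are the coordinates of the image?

A_1C_2 = (-1, 5, -15), A_1A_2 = (-2, 2, -14); a normal to Π is A_1C_2 × A_1A_2 = (-40, 16, 8).
Using A_1: Π has equation -40x + 16y + 8z = -40.
λ = (n·A − d)/|n|² = (440 − (-40))/1920 = 1/4.
Reflection = A − 2λn = (-8, 8, -1) − (1/2)·(-40, 16, 8) = (12, 0, -5).

(12, 0, -5)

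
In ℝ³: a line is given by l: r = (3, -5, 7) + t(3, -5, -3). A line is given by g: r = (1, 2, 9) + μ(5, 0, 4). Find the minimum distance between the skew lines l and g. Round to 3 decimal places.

2.364

Common perpendicular direction n = (3, -5, -3) × (5, 0, 4) = (-20, -27, 25).
With w = (1, 2, 9) − (3, -5, 7) = (-2, 7, 2), w · n = -99.
Distance = |w · n| / |n| = |-99| / √1754 ≈ 2.364.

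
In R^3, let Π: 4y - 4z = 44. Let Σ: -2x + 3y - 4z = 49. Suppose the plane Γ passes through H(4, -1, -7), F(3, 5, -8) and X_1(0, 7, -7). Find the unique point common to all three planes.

(-6, 7, -4)

HF = (-1, 6, -1), HX_1 = (-4, 8, 0); a normal to Γ is HF × HX_1 = (8, 4, 16).
Using H: Γ has equation 8x + 4y + 16z = -84.
Solving the 3×3 linear system 4y - 4z = 44, -2x + 3y - 4z = 49, 8x + 4y + 16z = -84 (e.g. by elimination or Cramer's rule, determinant = 128) gives (-6, 7, -4).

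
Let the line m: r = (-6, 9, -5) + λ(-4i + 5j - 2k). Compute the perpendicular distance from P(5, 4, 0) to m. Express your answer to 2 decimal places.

5.68

Taking (-6, 9, -5) on m with direction v = (-4, 5, -2): w = P − (-6, 9, -5) = (11, -5, 5), and w × v = (-15, 2, 35).
Distance = |w × v| / |v| = √1454 / √45 ≈ 5.68.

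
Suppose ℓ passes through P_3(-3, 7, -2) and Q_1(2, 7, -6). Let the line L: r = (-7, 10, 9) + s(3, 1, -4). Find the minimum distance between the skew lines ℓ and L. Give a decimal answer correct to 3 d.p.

6.148

A direction vector for ℓ is Q_1 − P_3 = (5, 0, -4).
Common perpendicular direction n = (5, 0, -4) × (3, 1, -4) = (4, 8, 5).
With w = (-7, 10, 9) − (-3, 7, -2) = (-4, 3, 11), w · n = 63.
Distance = |w · n| / |n| = |63| / √105 ≈ 6.148.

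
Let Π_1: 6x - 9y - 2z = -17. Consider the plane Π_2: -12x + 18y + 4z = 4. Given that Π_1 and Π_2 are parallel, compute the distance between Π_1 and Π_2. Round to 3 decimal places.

1.364

Rescale Π_2 by 1/(-2): 6x - 9y - 2z = -2. Then distance = |-17 − (-2)| / √121 ≈ 1.364.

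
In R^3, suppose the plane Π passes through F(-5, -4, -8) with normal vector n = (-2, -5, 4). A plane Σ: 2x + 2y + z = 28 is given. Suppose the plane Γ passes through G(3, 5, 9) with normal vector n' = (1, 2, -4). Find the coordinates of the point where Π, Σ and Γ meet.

Π: n·r = n·F gives -2x - 5y + 4z = -2.
Γ: n'·r = n'·G gives x + 2y - 4z = -23.
Solving the 3×3 linear system -2x - 5y + 4z = -2, 2x + 2y + z = 28, x + 2y - 4z = -23 (e.g. by elimination or Cramer's rule, determinant = -17) gives (1, 8, 10).

(1, 8, 10)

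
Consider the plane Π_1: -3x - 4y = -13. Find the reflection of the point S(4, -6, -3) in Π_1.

λ = (n·S − d)/|n|² = (12 − (-13))/25 = 1.
Reflection = S − 2λn = (4, -6, -3) − 2·(-3, -4, 0) = (10, 2, -3).

(10, 2, -3)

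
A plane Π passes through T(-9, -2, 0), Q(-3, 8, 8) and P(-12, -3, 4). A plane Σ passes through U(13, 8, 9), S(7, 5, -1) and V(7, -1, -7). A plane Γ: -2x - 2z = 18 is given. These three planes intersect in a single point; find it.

TQ = (6, 10, 8), TP = (-3, -1, 4); a normal to Π is TQ × TP = (48, -48, 24).
Using T: Π has equation 48x - 48y + 24z = -336.
US = (-6, -3, -10), UV = (-6, -9, -16); a normal to Σ is US × UV = (-42, -36, 36).
Using U: Σ has equation -42x - 36y + 36z = -510.
Solving the 3×3 linear system 48x - 48y + 24z = -336, -42x - 36y + 36z = -510, -2x - 2z = 18 (e.g. by elimination or Cramer's rule, determinant = 9216) gives (1, 3, -10).

(1, 3, -10)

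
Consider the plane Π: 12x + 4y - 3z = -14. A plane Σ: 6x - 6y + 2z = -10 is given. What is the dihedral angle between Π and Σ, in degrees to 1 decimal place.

cos θ = |n₁·n₂| / (|n₁||n₂|) = |42| / (√169 · √76).
θ = arccos(0.37059) ≈ 68.2°.

68.2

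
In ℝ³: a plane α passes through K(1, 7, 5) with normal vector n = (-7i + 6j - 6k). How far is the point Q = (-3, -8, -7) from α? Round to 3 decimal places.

0.909

α: n·r = n·K gives -7x + 6y - 6z = 5.
n·Q − d = (-7)·(-3) + (6)·(-8) + (-6)·(-7) − 5 = 10; |n| = √121.
Distance = |10| / √121 = 10/√121 ≈ 0.909.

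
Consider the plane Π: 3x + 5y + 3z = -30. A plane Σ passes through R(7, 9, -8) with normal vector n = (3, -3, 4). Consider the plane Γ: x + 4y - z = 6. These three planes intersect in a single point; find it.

Σ: n·r = n·R gives 3x - 3y + 4z = -38.
Solving the 3×3 linear system 3x + 5y + 3z = -30, 3x - 3y + 4z = -38, x + 4y - z = 6 (e.g. by elimination or Cramer's rule, determinant = 41) gives (-2, 0, -8).

(-2, 0, -8)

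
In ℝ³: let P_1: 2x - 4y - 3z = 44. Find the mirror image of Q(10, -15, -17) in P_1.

(-2, 9, 1)

λ = (n·Q − d)/|n|² = (131 − 44)/29 = 3.
Reflection = Q − 2λn = (10, -15, -17) − 6·(2, -4, -3) = (-2, 9, 1).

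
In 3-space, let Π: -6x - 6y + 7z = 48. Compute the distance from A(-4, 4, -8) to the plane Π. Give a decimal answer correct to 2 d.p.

n·A − d = (-6)·(-4) + (-6)·(4) + (7)·(-8) − 48 = -104; |n| = √121.
Distance = |-104| / √121 = 104/√121 ≈ 9.45.

9.45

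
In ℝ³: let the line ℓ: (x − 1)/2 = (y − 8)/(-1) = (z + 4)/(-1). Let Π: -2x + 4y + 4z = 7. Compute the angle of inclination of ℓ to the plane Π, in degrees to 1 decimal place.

54.7

ℓ has direction (2, -1, -1) through (1, 8, -4).
sin θ = |n·v| / (|n||v|) = |-12| / (√36 · √6) = 0.81650.
θ ≈ 54.7°.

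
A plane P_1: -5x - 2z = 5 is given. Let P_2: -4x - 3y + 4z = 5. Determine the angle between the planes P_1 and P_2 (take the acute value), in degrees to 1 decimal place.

69.6

cos θ = |n₁·n₂| / (|n₁||n₂|) = |12| / (√29 · √41).
θ = arccos(0.34801) ≈ 69.6°.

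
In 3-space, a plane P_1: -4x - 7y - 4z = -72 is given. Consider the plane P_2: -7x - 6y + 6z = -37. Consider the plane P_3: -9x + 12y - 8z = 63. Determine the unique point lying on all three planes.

Solving the 3×3 linear system -4x - 7y - 4z = -72, -7x - 6y + 6z = -37, -9x + 12y - 8z = 63 (e.g. by elimination or Cramer's rule, determinant = 1418) gives (1, 8, 3).

(1, 8, 3)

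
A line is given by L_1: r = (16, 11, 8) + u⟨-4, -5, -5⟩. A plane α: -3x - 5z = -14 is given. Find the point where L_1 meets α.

Substitute r = (16, 11, 8) + t(-4, -5, -5) into the plane: -88 + 37t = -14, so t = 2.
Intersection: (16, 11, 8) + 2·(-4, -5, -5) = (8, 1, -2).

(8, 1, -2)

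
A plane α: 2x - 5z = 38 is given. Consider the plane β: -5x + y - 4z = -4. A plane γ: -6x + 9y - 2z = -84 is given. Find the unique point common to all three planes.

Solving the 3×3 linear system 2x - 5z = 38, -5x + y - 4z = -4, -6x + 9y - 2z = -84 (e.g. by elimination or Cramer's rule, determinant = 263) gives (4, -8, -6).

(4, -8, -6)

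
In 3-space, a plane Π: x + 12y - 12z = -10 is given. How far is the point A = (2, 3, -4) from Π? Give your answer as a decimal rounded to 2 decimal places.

5.65

n·A − d = (1)·(2) + (12)·(3) + (-12)·(-4) − (-10) = 96; |n| = √289.
Distance = |96| / √289 = 96/√289 ≈ 5.65.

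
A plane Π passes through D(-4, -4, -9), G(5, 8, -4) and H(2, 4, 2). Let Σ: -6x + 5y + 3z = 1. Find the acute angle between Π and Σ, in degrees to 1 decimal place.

21.2

DG = (9, 12, 5), DH = (6, 8, 11); a normal to Π is DG × DH = (92, -69, 0).
Using D: Π has equation 92x - 69y = -92.
cos θ = |n₁·n₂| / (|n₁||n₂|) = |-897| / (√13225 · √70).
θ = arccos(0.93228) ≈ 21.2°.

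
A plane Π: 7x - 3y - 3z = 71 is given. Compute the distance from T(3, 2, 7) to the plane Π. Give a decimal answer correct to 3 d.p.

n·T − d = (7)·(3) + (-3)·(2) + (-3)·(7) − 71 = -77; |n| = √67.
Distance = |-77| / √67 = 77/√67 ≈ 9.407.

9.407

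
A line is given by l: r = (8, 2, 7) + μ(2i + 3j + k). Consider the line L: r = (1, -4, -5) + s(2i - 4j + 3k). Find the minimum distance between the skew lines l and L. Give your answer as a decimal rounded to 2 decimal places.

5.17

Common perpendicular direction n = (2, 3, 1) × (2, -4, 3) = (13, -4, -14).
With w = (1, -4, -5) − (8, 2, 7) = (-7, -6, -12), w · n = 101.
Distance = |w · n| / |n| = |101| / √381 ≈ 5.17.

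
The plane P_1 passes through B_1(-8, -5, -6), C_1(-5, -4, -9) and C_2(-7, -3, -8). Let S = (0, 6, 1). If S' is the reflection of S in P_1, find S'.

(-16, -6, -19)

B_1C_1 = (3, 1, -3), B_1C_2 = (1, 2, -2); a normal to P_1 is B_1C_1 × B_1C_2 = (4, 3, 5).
Using B_1: P_1 has equation 4x + 3y + 5z = -77.
λ = (n·S − d)/|n|² = (23 − (-77))/50 = 2.
Reflection = S − 2λn = (0, 6, 1) − 4·(4, 3, 5) = (-16, -6, -19).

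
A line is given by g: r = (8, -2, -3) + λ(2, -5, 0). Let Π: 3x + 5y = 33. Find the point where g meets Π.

Substitute r = (8, -2, -3) + t(2, -5, 0) into the plane: 14 + (-19)t = 33, so t = -1.
Intersection: (8, -2, -3) + (-1)·(2, -5, 0) = (6, 3, -3).

(6, 3, -3)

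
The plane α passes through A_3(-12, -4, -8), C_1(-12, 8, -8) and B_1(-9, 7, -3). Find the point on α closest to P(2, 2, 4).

(-3, 2, 7)

A_3C_1 = (0, 12, 0), A_3B_1 = (3, 11, 5); a normal to α is A_3C_1 × A_3B_1 = (60, 0, -36).
Using A_3: α has equation 60x - 36z = -432.
Foot = P − λn with λ = (n·P − d)/|n|² = (-24 − (-432))/4896 = 1/12.
Foot = (2, 2, 4) − (1/12)·(60, 0, -36) = (-3, 2, 7).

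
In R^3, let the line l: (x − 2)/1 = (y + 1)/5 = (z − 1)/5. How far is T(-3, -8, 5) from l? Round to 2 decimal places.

l has direction (1, 5, 5) through (2, -1, 1).
Taking (2, -1, 1) on l with direction v = (1, 5, 5): w = T − (2, -1, 1) = (-5, -7, 4), and w × v = (-55, 29, -18).
Distance = |w × v| / |v| = √4190 / √51 ≈ 9.06.

9.06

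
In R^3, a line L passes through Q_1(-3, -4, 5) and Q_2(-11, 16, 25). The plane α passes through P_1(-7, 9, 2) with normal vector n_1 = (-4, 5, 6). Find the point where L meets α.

A direction vector for L is Q_2 − Q_1 = (-8, 20, 20).
α: n_1·r = n_1·P_1 gives -4x + 5y + 6z = 85.
Substitute r = (-3, -4, 5) + t(-8, 20, 20) into the plane: 22 + 252t = 85, so t = 1/4.
Intersection: (-3, -4, 5) + (1/4)·(-8, 20, 20) = (-5, 1, 10).

(-5, 1, 10)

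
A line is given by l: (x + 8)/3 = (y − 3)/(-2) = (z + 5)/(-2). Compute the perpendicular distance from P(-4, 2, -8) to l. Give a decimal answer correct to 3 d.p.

1.572

l has direction (3, -2, -2) through (-8, 3, -5).
Taking (-8, 3, -5) on l with direction v = (3, -2, -2): w = P − (-8, 3, -5) = (4, -1, -3), and w × v = (-4, -1, -5).
Distance = |w × v| / |v| = √42 / √17 ≈ 1.572.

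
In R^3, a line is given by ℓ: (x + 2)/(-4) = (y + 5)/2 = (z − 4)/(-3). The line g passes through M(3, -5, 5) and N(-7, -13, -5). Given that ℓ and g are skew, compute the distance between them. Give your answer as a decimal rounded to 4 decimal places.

ℓ has direction (-4, 2, -3) through (-2, -5, 4).
A direction vector for g is N − M = (-10, -8, -10).
Common perpendicular direction n = (-4, 2, -3) × (-10, -8, -10) = (-44, -10, 52).
With w = (3, -5, 5) − (-2, -5, 4) = (5, 0, 1), w · n = -168.
Distance = |w · n| / |n| = |-168| / √4740 ≈ 2.4402.

2.4402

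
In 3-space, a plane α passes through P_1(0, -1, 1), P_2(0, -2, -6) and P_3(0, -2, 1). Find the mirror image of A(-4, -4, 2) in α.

P_1P_2 = (0, -1, -7), P_1P_3 = (0, -1, 0); a normal to α is P_1P_2 × P_1P_3 = (-7, 0, 0).
Using P_1: α has equation -7x = 0.
λ = (n·A − d)/|n|² = (28 − 0)/49 = 4/7.
Reflection = A − 2λn = (-4, -4, 2) − (8/7)·(-7, 0, 0) = (4, -4, 2).

(4, -4, 2)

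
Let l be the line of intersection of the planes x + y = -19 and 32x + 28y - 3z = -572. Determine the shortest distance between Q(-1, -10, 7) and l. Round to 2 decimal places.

5.66

Direction of l: (1, 1, 0) × (32, 28, -3) = (-3, 3, -4).
A point on l: solving the two plane equations with x = -10 gives (-10, -9, 0).
Taking (-10, -9, 0) on l with direction v = (-3, 3, -4): w = Q − (-10, -9, 0) = (9, -1, 7), and w × v = (-17, 15, 24).
Distance = |w × v| / |v| = √1090 / √34 ≈ 5.66.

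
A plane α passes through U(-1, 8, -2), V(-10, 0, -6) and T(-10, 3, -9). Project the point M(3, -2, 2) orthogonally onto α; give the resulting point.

(-1, 1, 5)

UV = (-9, -8, -4), UT = (-9, -5, -7); a normal to α is UV × UT = (36, -27, -27).
Using U: α has equation 36x - 27y - 27z = -198.
Foot = M − λn with λ = (n·M − d)/|n|² = (108 − (-198))/2754 = 1/9.
Foot = (3, -2, 2) − (1/9)·(36, -27, -27) = (-1, 1, 5).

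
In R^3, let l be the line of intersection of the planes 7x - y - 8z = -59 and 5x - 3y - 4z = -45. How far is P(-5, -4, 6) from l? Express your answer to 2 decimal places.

7.88

Direction of l: (7, -1, -8) × (5, -3, -4) = (-20, -12, -16).
A point on l: solving the two plane equations with x = -2 gives (-2, 5, 5).
Taking (-2, 5, 5) on l with direction v = (-20, -12, -16): w = P − (-2, 5, 5) = (-3, -9, 1), and w × v = (156, -68, -144).
Distance = |w × v| / |v| = √49696 / √800 ≈ 7.88.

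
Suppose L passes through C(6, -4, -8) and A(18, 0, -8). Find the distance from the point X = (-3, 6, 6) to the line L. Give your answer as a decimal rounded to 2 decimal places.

18.66

A direction vector for L is A − C = (12, 4, 0).
Taking (6, -4, -8) on L with direction v = (12, 4, 0): w = X − (6, -4, -8) = (-9, 10, 14), and w × v = (-56, 168, -156).
Distance = |w × v| / |v| = √55696 / √160 ≈ 18.66.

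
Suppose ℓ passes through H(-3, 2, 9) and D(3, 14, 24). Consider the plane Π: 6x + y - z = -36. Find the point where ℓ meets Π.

(-5, -2, 4)

A direction vector for ℓ is D − H = (6, 12, 15).
Substitute r = (-3, 2, 9) + t(6, 12, 15) into the plane: -25 + 33t = -36, so t = -1/3.
Intersection: (-3, 2, 9) + (-1/3)·(6, 12, 15) = (-5, -2, 4).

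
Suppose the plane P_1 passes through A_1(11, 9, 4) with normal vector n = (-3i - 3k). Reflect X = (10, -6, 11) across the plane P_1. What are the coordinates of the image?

P_1: n·r = n·A_1 gives -3x - 3z = -45.
λ = (n·X − d)/|n|² = (-63 − (-45))/18 = -1.
Reflection = X − 2λn = (10, -6, 11) − (-2)·(-3, 0, -3) = (4, -6, 5).

(4, -6, 5)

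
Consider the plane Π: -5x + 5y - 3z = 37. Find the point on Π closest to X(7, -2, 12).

(-3, 8, 6)

Foot = X − λn with λ = (n·X − d)/|n|² = (-81 − 37)/59 = -2.
Foot = (7, -2, 12) − (-2)·(-5, 5, -3) = (-3, 8, 6).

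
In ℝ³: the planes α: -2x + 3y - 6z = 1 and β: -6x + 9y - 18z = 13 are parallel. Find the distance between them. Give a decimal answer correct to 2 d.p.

Rescale β by 1/3: -2x + 3y - 6z = 13/3. Then distance = |1 − (13/3)| / √49 ≈ 0.48.

0.48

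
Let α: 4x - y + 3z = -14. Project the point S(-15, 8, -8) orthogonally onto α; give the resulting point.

(-3, 5, 1)

Foot = S − λn with λ = (n·S − d)/|n|² = (-92 − (-14))/26 = -3.
Foot = (-15, 8, -8) − (-3)·(4, -1, 3) = (-3, 5, 1).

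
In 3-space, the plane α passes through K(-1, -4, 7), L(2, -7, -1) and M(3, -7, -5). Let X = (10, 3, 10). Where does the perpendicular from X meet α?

(-2, -1, 7)

KL = (3, -3, -8), KM = (4, -3, -12); a normal to α is KL × KM = (12, 4, 3).
Using K: α has equation 12x + 4y + 3z = -7.
Foot = X − λn with λ = (n·X − d)/|n|² = (162 − (-7))/169 = 1.
Foot = (10, 3, 10) − 1·(12, 4, 3) = (-2, -1, 7).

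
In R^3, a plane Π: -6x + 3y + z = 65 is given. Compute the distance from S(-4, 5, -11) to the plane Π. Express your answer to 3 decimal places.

n·S − d = (-6)·(-4) + (3)·(5) + (1)·(-11) − 65 = -37; |n| = √46.
Distance = |-37| / √46 = 37/√46 ≈ 5.455.

5.455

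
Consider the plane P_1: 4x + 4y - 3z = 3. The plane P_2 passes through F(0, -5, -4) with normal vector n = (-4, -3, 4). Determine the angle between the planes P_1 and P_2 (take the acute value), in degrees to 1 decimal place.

12.7

P_2: n·r = n·F gives -4x - 3y + 4z = -1.
cos θ = |n₁·n₂| / (|n₁||n₂|) = |-40| / (√41 · √41).
θ = arccos(0.97561) ≈ 12.7°.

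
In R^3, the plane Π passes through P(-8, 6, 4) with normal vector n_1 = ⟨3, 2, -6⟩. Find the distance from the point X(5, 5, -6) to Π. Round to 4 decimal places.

13.8571

Π: n_1·r = n_1·P gives 3x + 2y - 6z = -36.
n·X − d = (3)·(5) + (2)·(5) + (-6)·(-6) − (-36) = 97; |n| = √49.
Distance = |97| / √49 = 97/√49 ≈ 13.8571.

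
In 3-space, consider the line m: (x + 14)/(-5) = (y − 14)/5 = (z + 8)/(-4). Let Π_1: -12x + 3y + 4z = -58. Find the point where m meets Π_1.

m has direction (-5, 5, -4) through (-14, 14, -8).
Substitute r = (-14, 14, -8) + t(-5, 5, -4) into the plane: 178 + 59t = -58, so t = -4.
Intersection: (-14, 14, -8) + (-4)·(-5, 5, -4) = (6, -6, 8).

(6, -6, 8)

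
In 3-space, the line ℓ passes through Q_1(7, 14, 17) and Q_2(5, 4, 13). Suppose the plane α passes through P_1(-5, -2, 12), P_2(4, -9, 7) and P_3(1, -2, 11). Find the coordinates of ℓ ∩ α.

A direction vector for ℓ is Q_2 − Q_1 = (-2, -10, -4).
P_1P_2 = (9, -7, -5), P_1P_3 = (6, 0, -1); a normal to α is P_1P_2 × P_1P_3 = (7, -21, 42).
Using P_1: α has equation 7x - 21y + 42z = 511.
Substitute r = (7, 14, 17) + t(-2, -10, -4) into the plane: 469 + 28t = 511, so t = 3/2.
Intersection: (7, 14, 17) + (3/2)·(-2, -10, -4) = (4, -1, 11).

(4, -1, 11)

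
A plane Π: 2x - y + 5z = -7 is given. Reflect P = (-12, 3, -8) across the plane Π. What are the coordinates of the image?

(-4, -1, 12)

λ = (n·P − d)/|n|² = (-67 − (-7))/30 = -2.
Reflection = P − 2λn = (-12, 3, -8) − (-4)·(2, -1, 5) = (-4, -1, 12).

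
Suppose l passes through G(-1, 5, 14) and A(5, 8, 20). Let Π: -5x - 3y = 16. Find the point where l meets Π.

A direction vector for l is A − G = (6, 3, 6).
Substitute r = (-1, 5, 14) + t(6, 3, 6) into the plane: -10 + (-39)t = 16, so t = -2/3.
Intersection: (-1, 5, 14) + (-2/3)·(6, 3, 6) = (-5, 3, 10).

(-5, 3, 10)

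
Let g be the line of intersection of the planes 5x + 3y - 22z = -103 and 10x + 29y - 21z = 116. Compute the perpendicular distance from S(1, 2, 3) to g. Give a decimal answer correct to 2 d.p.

Direction of g: (5, 3, -22) × (10, 29, -21) = (575, -115, 115).
A point on g: solving the two plane equations with x = 6 gives (6, 7, 7).
Taking (6, 7, 7) on g with direction v = (575, -115, 115): w = S − (6, 7, 7) = (-5, -5, -4), and w × v = (-1035, -1725, 3450).
Distance = |w × v| / |v| = √15949350 / √357075 ≈ 6.68.

6.68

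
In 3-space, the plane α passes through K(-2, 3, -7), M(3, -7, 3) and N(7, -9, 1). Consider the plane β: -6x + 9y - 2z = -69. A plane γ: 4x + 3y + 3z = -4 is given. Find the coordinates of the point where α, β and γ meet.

(5, -5, -3)

KM = (5, -10, 10), KN = (9, -12, 8); a normal to α is KM × KN = (40, 50, 30).
Using K: α has equation 40x + 50y + 30z = -140.
Solving the 3×3 linear system 40x + 50y + 30z = -140, -6x + 9y - 2z = -69, 4x + 3y + 3z = -4 (e.g. by elimination or Cramer's rule, determinant = 200) gives (5, -5, -3).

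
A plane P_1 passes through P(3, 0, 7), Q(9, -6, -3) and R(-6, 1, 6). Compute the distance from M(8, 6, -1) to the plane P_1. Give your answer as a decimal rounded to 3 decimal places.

9.584

PQ = (6, -6, -10), PR = (-9, 1, -1); a normal to P_1 is PQ × PR = (16, 96, -48).
Using P: P_1 has equation 16x + 96y - 48z = -288.
n·M − d = (16)·(8) + (96)·(6) + (-48)·(-1) − (-288) = 1040; |n| = √11776.
Distance = |1040| / √11776 = 1040/√11776 ≈ 9.584.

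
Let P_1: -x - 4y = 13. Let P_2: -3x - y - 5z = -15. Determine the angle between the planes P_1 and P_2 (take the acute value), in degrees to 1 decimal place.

cos θ = |n₁·n₂| / (|n₁||n₂|) = |7| / (√17 · √35).
θ = arccos(0.28697) ≈ 73.3°.

73.3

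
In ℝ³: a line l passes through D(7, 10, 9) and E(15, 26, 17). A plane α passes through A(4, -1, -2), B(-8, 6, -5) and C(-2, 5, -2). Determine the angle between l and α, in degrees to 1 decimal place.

14.4

A direction vector for l is E − D = (8, 16, 8).
AB = (-12, 7, -3), AC = (-6, 6, 0); a normal to α is AB × AC = (18, 18, -30).
Using A: α has equation 18x + 18y - 30z = 114.
sin θ = |n·v| / (|n||v|) = |192| / (√1548 · √384) = 0.24903.
θ ≈ 14.4°.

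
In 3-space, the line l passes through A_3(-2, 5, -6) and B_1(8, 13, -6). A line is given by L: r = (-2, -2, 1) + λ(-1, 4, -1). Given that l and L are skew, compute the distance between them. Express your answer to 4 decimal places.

5.3544

A direction vector for l is B_1 − A_3 = (10, 8, 0).
Common perpendicular direction n = (10, 8, 0) × (-1, 4, -1) = (-8, 10, 48).
With w = (-2, -2, 1) − (-2, 5, -6) = (0, -7, 7), w · n = 266.
Distance = |w · n| / |n| = |266| / √2468 ≈ 5.3544.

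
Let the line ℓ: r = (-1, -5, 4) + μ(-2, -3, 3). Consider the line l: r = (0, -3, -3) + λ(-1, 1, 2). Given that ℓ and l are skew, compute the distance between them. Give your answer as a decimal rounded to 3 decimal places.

Common perpendicular direction n = (-2, -3, 3) × (-1, 1, 2) = (-9, 1, -5).
With w = (0, -3, -3) − (-1, -5, 4) = (1, 2, -7), w · n = 28.
Distance = |w · n| / |n| = |28| / √107 ≈ 2.707.

2.707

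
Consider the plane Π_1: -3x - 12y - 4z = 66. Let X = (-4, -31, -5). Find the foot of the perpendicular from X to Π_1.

Foot = X − λn with λ = (n·X − d)/|n|² = (404 − 66)/169 = 2.
Foot = (-4, -31, -5) − 2·(-3, -12, -4) = (2, -7, 3).

(2, -7, 3)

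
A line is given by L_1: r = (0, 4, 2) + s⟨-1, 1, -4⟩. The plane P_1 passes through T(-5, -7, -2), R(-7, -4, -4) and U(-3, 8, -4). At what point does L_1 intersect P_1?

(-1, 5, -2)

TR = (-2, 3, -2), TU = (2, 15, -2); a normal to P_1 is TR × TU = (24, -8, -36).
Using T: P_1 has equation 24x - 8y - 36z = 8.
Substitute r = (0, 4, 2) + t(-1, 1, -4) into the plane: -104 + 112t = 8, so t = 1.
Intersection: (0, 4, 2) + 1·(-1, 1, -4) = (-1, 5, -2).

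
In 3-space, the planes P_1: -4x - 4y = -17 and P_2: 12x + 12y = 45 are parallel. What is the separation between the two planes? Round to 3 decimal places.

0.354

Rescale P_2 by 1/(-3): -4x - 4y = -15. Then distance = |-17 − (-15)| / √32 ≈ 0.354.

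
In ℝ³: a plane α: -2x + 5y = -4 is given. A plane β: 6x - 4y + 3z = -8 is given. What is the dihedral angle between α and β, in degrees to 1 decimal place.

cos θ = |n₁·n₂| / (|n₁||n₂|) = |-32| / (√29 · √61).
θ = arccos(0.76083) ≈ 40.5°.

40.5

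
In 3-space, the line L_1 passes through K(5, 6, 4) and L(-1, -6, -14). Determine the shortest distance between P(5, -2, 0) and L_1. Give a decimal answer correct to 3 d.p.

4.899

A direction vector for L_1 is L − K = (-6, -12, -18).
Taking (5, 6, 4) on L_1 with direction v = (-6, -12, -18): w = P − (5, 6, 4) = (0, -8, -4), and w × v = (96, 24, -48).
Distance = |w × v| / |v| = √12096 / √504 ≈ 4.899.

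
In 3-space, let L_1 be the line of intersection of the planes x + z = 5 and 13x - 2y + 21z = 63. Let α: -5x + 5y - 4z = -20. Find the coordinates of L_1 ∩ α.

Direction of L_1: (1, 0, 1) × (13, -2, 21) = (2, -8, -2).
A point on L_1: solving the two plane equations with x = 8 gives (8, -11, -3).
Substitute r = (8, -11, -3) + t(2, -8, -2) into the plane: -83 + (-42)t = -20, so t = -3/2.
Intersection: (8, -11, -3) + (-3/2)·(2, -8, -2) = (5, 1, 0).

(5, 1, 0)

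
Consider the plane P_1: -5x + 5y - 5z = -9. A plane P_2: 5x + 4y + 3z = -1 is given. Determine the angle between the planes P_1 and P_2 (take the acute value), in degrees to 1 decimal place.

70.9

cos θ = |n₁·n₂| / (|n₁||n₂|) = |-20| / (√75 · √50).
θ = arccos(0.32660) ≈ 70.9°.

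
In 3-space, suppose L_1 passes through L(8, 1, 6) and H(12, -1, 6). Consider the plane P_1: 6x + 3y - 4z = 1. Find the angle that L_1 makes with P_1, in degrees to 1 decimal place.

A direction vector for L_1 is H − L = (4, -2, 0).
sin θ = |n·v| / (|n||v|) = |18| / (√61 · √20) = 0.51534.
θ ≈ 31.0°.

31.0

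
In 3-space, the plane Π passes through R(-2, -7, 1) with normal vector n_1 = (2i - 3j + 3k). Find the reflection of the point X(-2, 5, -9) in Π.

(10, -13, 9)

Π: n_1·r = n_1·R gives 2x - 3y + 3z = 20.
λ = (n·X − d)/|n|² = (-46 − 20)/22 = -3.
Reflection = X − 2λn = (-2, 5, -9) − (-6)·(2, -3, 3) = (10, -13, 9).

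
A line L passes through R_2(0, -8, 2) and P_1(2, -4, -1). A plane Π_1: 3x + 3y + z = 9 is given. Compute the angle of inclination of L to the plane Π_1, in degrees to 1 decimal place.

39.7

A direction vector for L is P_1 − R_2 = (2, 4, -3).
sin θ = |n·v| / (|n||v|) = |15| / (√19 · √29) = 0.63902.
θ ≈ 39.7°.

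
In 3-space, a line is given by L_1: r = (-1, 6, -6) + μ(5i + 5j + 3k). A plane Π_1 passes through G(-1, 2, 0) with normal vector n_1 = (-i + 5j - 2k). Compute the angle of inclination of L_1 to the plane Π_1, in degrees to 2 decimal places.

Π_1: n_1·r = n_1·G gives -x + 5y - 2z = 11.
sin θ = |n·v| / (|n||v|) = |14| / (√30 · √59) = 0.33277.
θ ≈ 19.44°.

19.44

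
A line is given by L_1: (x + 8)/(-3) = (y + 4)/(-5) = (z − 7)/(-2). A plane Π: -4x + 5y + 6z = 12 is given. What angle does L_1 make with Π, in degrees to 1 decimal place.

L_1 has direction (-3, -5, -2) through (-8, -4, 7).
sin θ = |n·v| / (|n||v|) = |-25| / (√77 · √38) = 0.46217.
θ ≈ 27.5°.

27.5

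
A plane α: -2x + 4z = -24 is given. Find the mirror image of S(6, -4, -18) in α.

λ = (n·S − d)/|n|² = (-84 − (-24))/20 = -3.
Reflection = S − 2λn = (6, -4, -18) − (-6)·(-2, 0, 4) = (-6, -4, 6).

(-6, -4, 6)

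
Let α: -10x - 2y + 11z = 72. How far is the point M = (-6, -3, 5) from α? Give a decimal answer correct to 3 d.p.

3.267

n·M − d = (-10)·(-6) + (-2)·(-3) + (11)·(5) − 72 = 49; |n| = √225.
Distance = |49| / √225 = 49/√225 ≈ 3.267.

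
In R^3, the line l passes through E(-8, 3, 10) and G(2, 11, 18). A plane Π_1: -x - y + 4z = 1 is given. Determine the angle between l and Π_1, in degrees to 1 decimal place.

12.6

A direction vector for l is G − E = (10, 8, 8).
sin θ = |n·v| / (|n||v|) = |14| / (√18 · √228) = 0.21854.
θ ≈ 12.6°.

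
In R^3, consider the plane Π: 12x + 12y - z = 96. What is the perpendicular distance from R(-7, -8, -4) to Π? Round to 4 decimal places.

n·R − d = (12)·(-7) + (12)·(-8) + (-1)·(-4) − 96 = -272; |n| = √289.
Distance = |-272| / √289 = 272/√289 ≈ 16.0000.

16.0000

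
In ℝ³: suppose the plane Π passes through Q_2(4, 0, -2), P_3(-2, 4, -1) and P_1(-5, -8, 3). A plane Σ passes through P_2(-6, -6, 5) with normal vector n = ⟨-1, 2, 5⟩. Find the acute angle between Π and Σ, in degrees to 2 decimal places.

Q_2P_3 = (-6, 4, 1), Q_2P_1 = (-9, -8, 5); a normal to Π is Q_2P_3 × Q_2P_1 = (28, 21, 84).
Using Q_2: Π has equation 28x + 21y + 84z = -56.
Σ: n·r = n·P_2 gives -x + 2y + 5z = 19.
cos θ = |n₁·n₂| / (|n₁||n₂|) = |434| / (√8281 · √30).
θ = arccos(0.87074) ≈ 29.46°.

29.46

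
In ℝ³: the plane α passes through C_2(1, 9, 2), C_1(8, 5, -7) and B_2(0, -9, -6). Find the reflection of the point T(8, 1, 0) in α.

C_2C_1 = (7, -4, -9), C_2B_2 = (-1, -18, -8); a normal to α is C_2C_1 × C_2B_2 = (-130, 65, -130).
Using C_2: α has equation -130x + 65y - 130z = 195.
λ = (n·T − d)/|n|² = (-975 − 195)/38025 = -2/65.
Reflection = T − 2λn = (8, 1, 0) − (-4/65)·(-130, 65, -130) = (0, 5, -8).

(0, 5, -8)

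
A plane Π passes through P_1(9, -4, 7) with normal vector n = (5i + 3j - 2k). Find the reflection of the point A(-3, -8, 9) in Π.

Π: n·r = n·P_1 gives 5x + 3y - 2z = 19.
λ = (n·A − d)/|n|² = (-57 − 19)/38 = -2.
Reflection = A − 2λn = (-3, -8, 9) − (-4)·(5, 3, -2) = (17, 4, 1).

(17, 4, 1)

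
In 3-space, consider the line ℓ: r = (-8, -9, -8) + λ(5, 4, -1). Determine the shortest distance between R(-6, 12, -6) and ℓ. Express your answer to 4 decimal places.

15.7314

Taking (-8, -9, -8) on ℓ with direction v = (5, 4, -1): w = R − (-8, -9, -8) = (2, 21, 2), and w × v = (-29, 12, -97).
Distance = |w × v| / |v| = √10394 / √42 ≈ 15.7314.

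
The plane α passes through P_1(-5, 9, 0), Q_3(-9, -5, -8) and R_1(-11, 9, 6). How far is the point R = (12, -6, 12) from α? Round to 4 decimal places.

25.3113

P_1Q_3 = (-4, -14, -8), P_1R_1 = (-6, 0, 6); a normal to α is P_1Q_3 × P_1R_1 = (-84, 72, -84).
Using P_1: α has equation -84x + 72y - 84z = 1068.
n·R − d = (-84)·(12) + (72)·(-6) + (-84)·(12) − 1068 = -3516; |n| = √19296.
Distance = |-3516| / √19296 = 3516/√19296 ≈ 25.3113.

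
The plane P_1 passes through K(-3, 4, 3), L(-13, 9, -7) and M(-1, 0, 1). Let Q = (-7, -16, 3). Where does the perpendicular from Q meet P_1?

KL = (-10, 5, -10), KM = (2, -4, -2); a normal to P_1 is KL × KM = (-50, -40, 30).
Using K: P_1 has equation -50x - 40y + 30z = 80.
Foot = Q − λn with λ = (n·Q − d)/|n|² = (1080 − 80)/5000 = 1/5.
Foot = (-7, -16, 3) − (1/5)·(-50, -40, 30) = (3, -8, -3).

(3, -8, -3)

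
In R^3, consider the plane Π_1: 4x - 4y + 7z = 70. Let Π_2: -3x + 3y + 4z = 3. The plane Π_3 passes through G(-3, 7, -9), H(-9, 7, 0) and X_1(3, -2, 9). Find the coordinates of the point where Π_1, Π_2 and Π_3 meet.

(5, -2, 6)

GH = (-6, 0, 9), GX_1 = (6, -9, 18); a normal to Π_3 is GH × GX_1 = (81, 162, 54).
Using G: Π_3 has equation 81x + 162y + 54z = 405.
Solving the 3×3 linear system 4x - 4y + 7z = 70, -3x + 3y + 4z = 3, 81x + 162y + 54z = 405 (e.g. by elimination or Cramer's rule, determinant = -8991) gives (5, -2, 6).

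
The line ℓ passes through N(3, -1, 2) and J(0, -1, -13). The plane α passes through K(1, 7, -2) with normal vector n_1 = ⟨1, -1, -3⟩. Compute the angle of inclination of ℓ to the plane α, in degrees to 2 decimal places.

55.88

A direction vector for ℓ is J − N = (-3, 0, -15).
α: n_1·r = n_1·K gives x - y - 3z = 0.
sin θ = |n·v| / (|n||v|) = |42| / (√11 · √234) = 0.82784.
θ ≈ 55.88°.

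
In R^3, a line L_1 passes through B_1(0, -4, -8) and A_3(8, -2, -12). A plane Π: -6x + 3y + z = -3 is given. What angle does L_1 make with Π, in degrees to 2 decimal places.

47.73

A direction vector for L_1 is A_3 − B_1 = (8, 2, -4).
sin θ = |n·v| / (|n||v|) = |-46| / (√46 · √84) = 0.74001.
θ ≈ 47.73°.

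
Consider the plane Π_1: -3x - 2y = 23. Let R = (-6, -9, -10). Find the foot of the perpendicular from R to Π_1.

(-3, -7, -10)

Foot = R − λn with λ = (n·R − d)/|n|² = (36 − 23)/13 = 1.
Foot = (-6, -9, -10) − 1·(-3, -2, 0) = (-3, -7, -10).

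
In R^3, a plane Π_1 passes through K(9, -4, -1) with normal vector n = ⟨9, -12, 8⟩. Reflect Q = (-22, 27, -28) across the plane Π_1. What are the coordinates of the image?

(32, -45, 20)

Π_1: n·r = n·K gives 9x - 12y + 8z = 121.
λ = (n·Q − d)/|n|² = (-746 − 121)/289 = -3.
Reflection = Q − 2λn = (-22, 27, -28) − (-6)·(9, -12, 8) = (32, -45, 20).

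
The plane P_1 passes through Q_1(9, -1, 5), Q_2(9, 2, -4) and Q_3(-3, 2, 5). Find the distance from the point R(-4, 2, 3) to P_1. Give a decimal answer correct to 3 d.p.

0.846

Q_1Q_2 = (0, 3, -9), Q_1Q_3 = (-12, 3, 0); a normal to P_1 is Q_1Q_2 × Q_1Q_3 = (27, 108, 36).
Using Q_1: P_1 has equation 27x + 108y + 36z = 315.
n·R − d = (27)·(-4) + (108)·(2) + (36)·(3) − 315 = -99; |n| = √13689.
Distance = |-99| / √13689 = 99/√13689 ≈ 0.846.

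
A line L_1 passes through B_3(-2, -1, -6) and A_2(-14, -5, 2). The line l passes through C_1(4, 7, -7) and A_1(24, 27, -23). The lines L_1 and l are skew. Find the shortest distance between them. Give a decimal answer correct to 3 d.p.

A direction vector for L_1 is A_2 − B_3 = (-12, -4, 8).
A direction vector for l is A_1 − C_1 = (20, 20, -16).
Common perpendicular direction n = (-12, -4, 8) × (20, 20, -16) = (-96, -32, -160).
With w = (4, 7, -7) − (-2, -1, -6) = (6, 8, -1), w · n = -672.
Distance = |w · n| / |n| = |-672| / √35840 ≈ 3.550.

3.550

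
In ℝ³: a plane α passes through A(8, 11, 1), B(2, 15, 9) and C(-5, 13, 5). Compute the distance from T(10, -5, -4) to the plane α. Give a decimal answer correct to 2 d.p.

AB = (-6, 4, 8), AC = (-13, 2, 4); a normal to α is AB × AC = (0, -80, 40).
Using A: α has equation -80y + 40z = -840.
n·T − d = (0)·(10) + (-80)·(-5) + (40)·(-4) − (-840) = 1080; |n| = √8000.
Distance = |1080| / √8000 = 1080/√8000 ≈ 12.07.

12.07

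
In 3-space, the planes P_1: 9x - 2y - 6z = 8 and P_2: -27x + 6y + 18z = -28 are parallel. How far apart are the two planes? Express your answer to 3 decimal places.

Rescale P_2 by 1/(-3): 9x - 2y - 6z = 28/3. Then distance = |8 − (28/3)| / √121 ≈ 0.121.

0.121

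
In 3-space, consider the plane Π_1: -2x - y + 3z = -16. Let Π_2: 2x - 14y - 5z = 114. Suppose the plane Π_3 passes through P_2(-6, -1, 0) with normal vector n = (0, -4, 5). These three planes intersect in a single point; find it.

(5, -6, -4)

Π_3: n·r = n·P_2 gives -4y + 5z = 4.
Solving the 3×3 linear system -2x - y + 3z = -16, 2x - 14y - 5z = 114, -4y + 5z = 4 (e.g. by elimination or Cramer's rule, determinant = 166) gives (5, -6, -4).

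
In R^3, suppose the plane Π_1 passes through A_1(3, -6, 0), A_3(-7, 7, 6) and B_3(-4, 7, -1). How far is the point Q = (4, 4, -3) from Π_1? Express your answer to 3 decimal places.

4.417

A_1A_3 = (-10, 13, 6), A_1B_3 = (-7, 13, -1); a normal to Π_1 is A_1A_3 × A_1B_3 = (-91, -52, -39).
Using A_1: Π_1 has equation -91x - 52y - 39z = 39.
n·Q − d = (-91)·(4) + (-52)·(4) + (-39)·(-3) − 39 = -494; |n| = √12506.
Distance = |-494| / √12506 = 494/√12506 ≈ 4.417.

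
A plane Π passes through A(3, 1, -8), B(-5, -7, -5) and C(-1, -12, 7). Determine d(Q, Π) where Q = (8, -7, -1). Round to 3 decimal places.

5.000

AB = (-8, -8, 3), AC = (-4, -13, 15); a normal to Π is AB × AC = (-81, 108, 72).
Using A: Π has equation -81x + 108y + 72z = -711.
n·Q − d = (-81)·(8) + (108)·(-7) + (72)·(-1) − (-711) = -765; |n| = √23409.
Distance = |-765| / √23409 = 765/√23409 ≈ 5.000.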